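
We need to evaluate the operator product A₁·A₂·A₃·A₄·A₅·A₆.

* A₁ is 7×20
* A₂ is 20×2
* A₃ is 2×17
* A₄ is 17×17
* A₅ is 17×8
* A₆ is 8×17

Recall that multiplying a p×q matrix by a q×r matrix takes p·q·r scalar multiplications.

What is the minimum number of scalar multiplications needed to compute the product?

1640

Adjacent pairs: A₁A₂ = 7·20·2 = 280; A₂A₃ = 20·2·17 = 680; A₃A₄ = 2·17·17 = 578; A₄A₅ = 17·17·8 = 2312; A₅A₆ = 17·8·17 = 2312.
Length 3: A₁..A₃: k=1: 0+680+7·20·17=3060; k=2: 280+0+7·2·17=518 → min 518 | A₂..A₄: k=2: 0+578+20·2·17=1258; k=3: 680+0+20·17·17=6460 → min 1258 | A₃..A₅: k=3: 0+2312+2·17·8=2584; k=4: 578+0+2·17·8=850 → min 850 | A₄..A₆: k=4: 0+2312+17·17·17=7225; k=5: 2312+0+17·8·17=4624 → min 4624.
Length 4: A₁..A₄: k=1: 0+1258+7·20·17=3638; k=2: 280+578+7·2·17=1096; k=3: 518+0+7·17·17=2541 → min 1096 | A₂..A₅: k=2: 0+850+20·2·8=1170; k=3: 680+2312+20·17·8=5712; k=4: 1258+0+20·17·8=3978 → min 1170 | A₃..A₆: k=3: 0+4624+2·17·17=5202; k=4: 578+2312+2·17·17=3468; k=5: 850+0+2·8·17=1122 → min 1122.
Length 5: A₁..A₅: k=1: 0+1170+7·20·8=2290; k=2: 280+850+7·2·8=1242; k=3: 518+2312+7·17·8=3782; k=4: 1096+0+7·17·8=2048 → min 1242 | A₂..A₆: k=2: 0+1122+20·2·17=1802; k=3: 680+4624+20·17·17=11084; k=4: 1258+2312+20·17·17=9350; k=5: 1170+0+20·8·17=3890 → min 1802.
Length 6: A₁..A₆: k=1: 0+1802+7·20·17=4182; k=2: 280+1122+7·2·17=1640; k=3: 518+4624+7·17·17=7165; k=4: 1096+2312+7·17·17=5431; k=5: 1242+0+7·8·17=2194 → min 1640.
Optimal order: ((A₁·A₂)·(((A₃·A₄)·A₅)·A₆)) with cost 1640.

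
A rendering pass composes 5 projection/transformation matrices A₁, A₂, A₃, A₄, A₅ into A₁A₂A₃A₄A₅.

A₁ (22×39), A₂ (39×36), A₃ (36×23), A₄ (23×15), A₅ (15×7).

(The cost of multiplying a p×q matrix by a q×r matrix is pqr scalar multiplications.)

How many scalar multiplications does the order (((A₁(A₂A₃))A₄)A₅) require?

(A₂A₃): 39×36 by 36×23 → 39×23, cost 39·36·23 = 32292
(A₁(A₂A₃)): 22×39 by 39×23 → 22×23, cost 22·39·23 = 19734; cumulative 52026
((A₁(A₂A₃))A₄): 22×23 by 23×15 → 22×15, cost 22·23·15 = 7590; cumulative 59616
(((A₁(A₂A₃))A₄)A₅): 22×15 by 15×7 → 22×7, cost 22·15·7 = 2310; cumulative 61926
Total: 61926 scalar multiplications.

61926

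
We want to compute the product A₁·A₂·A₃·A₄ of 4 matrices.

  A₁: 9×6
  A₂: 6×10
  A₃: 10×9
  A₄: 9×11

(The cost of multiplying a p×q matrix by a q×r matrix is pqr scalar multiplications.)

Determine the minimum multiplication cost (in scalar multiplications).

1728

Adjacent pairs: A₁A₂ = 9·6·10 = 540; A₂A₃ = 6·10·9 = 540; A₃A₄ = 10·9·11 = 990.
Length 3: A₁..A₃: k=1: 0+540+9·6·9=1026; k=2: 540+0+9·10·9=1350 → min 1026 | A₂..A₄: k=2: 0+990+6·10·11=1650; k=3: 540+0+6·9·11=1134 → min 1134.
Length 4: A₁..A₄: k=1: 0+1134+9·6·11=1728; k=2: 540+990+9·10·11=2520; k=3: 1026+0+9·9·11=1917 → min 1728.
Optimal order: (A₁·((A₂·A₃)·A₄)) with cost 1728.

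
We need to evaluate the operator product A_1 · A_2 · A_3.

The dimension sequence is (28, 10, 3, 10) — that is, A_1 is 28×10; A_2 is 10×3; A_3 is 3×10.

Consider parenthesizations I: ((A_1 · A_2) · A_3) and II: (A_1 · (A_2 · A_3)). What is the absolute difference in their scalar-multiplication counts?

1420

Order I = ((A_1 · A_2) · A_3): (A_1 · A_2): 28×10 by 10×3 → 28×3, cost 28·10·3 = 840; ((A_1 · A_2) · A_3): 28×3 by 3×10 → 28×10, cost 28·3·10 = 840; cumulative 1680. Total 1680.
Order II = (A_1 · (A_2 · A_3)): (A_2 · A_3): 10×3 by 3×10 → 10×10, cost 10·3·10 = 300; (A_1 · (A_2 · A_3)): 28×10 by 10×10 → 28×10, cost 28·10·10 = 2800; cumulative 3100. Total 3100.
Difference: |1680 − 3100| = 1420.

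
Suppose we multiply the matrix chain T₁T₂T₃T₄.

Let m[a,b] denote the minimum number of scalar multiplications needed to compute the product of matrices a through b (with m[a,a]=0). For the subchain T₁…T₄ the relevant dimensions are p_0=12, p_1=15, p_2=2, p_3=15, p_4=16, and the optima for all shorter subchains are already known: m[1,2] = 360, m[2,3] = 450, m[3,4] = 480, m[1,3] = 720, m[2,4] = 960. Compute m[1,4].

m[1,4] = min over k∈[1,3] of m[1,k]+m[k+1,4]+p_{0}·p_k·p_{4}.
k=1: 0 + 960 + 12·15·16 = 3840; k=2: 360 + 480 + 12·2·16 = 1224; k=3: 720 + 0 + 12·15·16 = 3600.
Minimum: 1224 at k=2.

1224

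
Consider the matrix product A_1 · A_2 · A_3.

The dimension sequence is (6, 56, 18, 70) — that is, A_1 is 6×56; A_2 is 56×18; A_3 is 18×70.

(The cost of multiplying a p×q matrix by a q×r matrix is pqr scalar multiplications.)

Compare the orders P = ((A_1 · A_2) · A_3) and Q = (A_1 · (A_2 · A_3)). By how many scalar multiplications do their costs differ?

80472

Order P = ((A_1 · A_2) · A_3): (A_1 · A_2): 6×56 by 56×18 → 6×18, cost 6·56·18 = 6048; ((A_1 · A_2) · A_3): 6×18 by 18×70 → 6×70, cost 6·18·70 = 7560; cumulative 13608. Total 13608.
Order Q = (A_1 · (A_2 · A_3)): (A_2 · A_3): 56×18 by 18×70 → 56×70, cost 56·18·70 = 70560; (A_1 · (A_2 · A_3)): 6×56 by 56×70 → 6×70, cost 6·56·70 = 23520; cumulative 94080. Total 94080.
Difference: |13608 − 94080| = 80472.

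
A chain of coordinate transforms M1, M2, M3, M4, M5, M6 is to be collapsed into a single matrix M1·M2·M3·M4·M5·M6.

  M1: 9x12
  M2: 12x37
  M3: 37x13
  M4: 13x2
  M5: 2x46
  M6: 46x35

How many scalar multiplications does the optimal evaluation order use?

Adjacent pairs: M1M2 = 9·12·37 = 3996; M2M3 = 12·37·13 = 5772; M3M4 = 37·13·2 = 962; M4M5 = 13·2·46 = 1196; M5M6 = 2·46·35 = 3220.
Length 3: M1..M3: k=1: 0+5772+9·12·13=7176; k=2: 3996+0+9·37·13=8325 → min 7176 | M2..M4: k=2: 0+962+12·37·2=1850; k=3: 5772+0+12·13·2=6084 → min 1850 | M3..M5: k=3: 0+1196+37·13·46=23322; k=4: 962+0+37·2·46=4366 → min 4366 | M4..M6: k=4: 0+3220+13·2·35=4130; k=5: 1196+0+13·46·35=22126 → min 4130.
Length 4: M1..M4: k=1: 0+1850+9·12·2=2066; k=2: 3996+962+9·37·2=5624; k=3: 7176+0+9·13·2=7410 → min 2066 | M2..M5: k=2: 0+4366+12·37·46=24790; k=3: 5772+1196+12·13·46=14144; k=4: 1850+0+12·2·46=2954 → min 2954 | M3..M6: k=3: 0+4130+37·13·35=20965; k=4: 962+3220+37·2·35=6772; k=5: 4366+0+37·46·35=63936 → min 6772.
Length 5: M1..M5: k=1: 0+2954+9·12·46=7922; k=2: 3996+4366+9·37·46=23680; k=3: 7176+1196+9·13·46=13754; k=4: 2066+0+9·2·46=2894 → min 2894 | M2..M6: k=2: 0+6772+12·37·35=22312; k=3: 5772+4130+12·13·35=15362; k=4: 1850+3220+12·2·35=5910; k=5: 2954+0+12·46·35=22274 → min 5910.
Length 6: M1..M6: k=1: 0+5910+9·12·35=9690; k=2: 3996+6772+9·37·35=22423; k=3: 7176+4130+9·13·35=15401; k=4: 2066+3220+9·2·35=5916; k=5: 2894+0+9·46·35=17384 → min 5916.
Optimal order: ((M1·(M2·(M3·M4)))·(M5·M6)) with cost 5916.

5916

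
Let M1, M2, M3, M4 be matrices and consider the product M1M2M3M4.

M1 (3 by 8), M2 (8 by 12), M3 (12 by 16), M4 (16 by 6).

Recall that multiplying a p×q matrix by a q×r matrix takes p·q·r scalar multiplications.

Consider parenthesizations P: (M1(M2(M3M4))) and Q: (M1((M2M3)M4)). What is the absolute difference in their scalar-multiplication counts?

576

Order P = (M1(M2(M3M4))): (M3M4): 12×16 by 16×6 → 12×6, cost 12·16·6 = 1152; (M2(M3M4)): 8×12 by 12×6 → 8×6, cost 8·12·6 = 576; cumulative 1728; (M1(M2(M3M4))): 3×8 by 8×6 → 3×6, cost 3·8·6 = 144; cumulative 1872. Total 1872.
Order Q = (M1((M2M3)M4)): (M2M3): 8×12 by 12×16 → 8×16, cost 8·12·16 = 1536; ((M2M3)M4): 8×16 by 16×6 → 8×6, cost 8·16·6 = 768; cumulative 2304; (M1((M2M3)M4)): 3×8 by 8×6 → 3×6, cost 3·8·6 = 144; cumulative 2448. Total 2448.
Difference: |1872 − 2448| = 576.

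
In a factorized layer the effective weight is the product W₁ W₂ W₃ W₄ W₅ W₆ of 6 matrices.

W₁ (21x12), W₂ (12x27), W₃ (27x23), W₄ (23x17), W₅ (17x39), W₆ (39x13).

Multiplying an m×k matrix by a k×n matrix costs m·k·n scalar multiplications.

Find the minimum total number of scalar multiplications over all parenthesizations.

Adjacent pairs: W₁W₂ = 21·12·27 = 6804; W₂W₃ = 12·27·23 = 7452; W₃W₄ = 27·23·17 = 10557; W₄W₅ = 23·17·39 = 15249; W₅W₆ = 17·39·13 = 8619.
Length 3: W₁..W₃: k=1: 0+7452+21·12·23=13248; k=2: 6804+0+21·27·23=19845 → min 13248 | W₂..W₄: k=2: 0+10557+12·27·17=16065; k=3: 7452+0+12·23·17=12144 → min 12144 | W₃..W₅: k=3: 0+15249+27·23·39=39468; k=4: 10557+0+27·17·39=28458 → min 28458 | W₄..W₆: k=4: 0+8619+23·17·13=13702; k=5: 15249+0+23·39·13=26910 → min 13702.
Length 4: W₁..W₄: k=1: 0+12144+21·12·17=16428; k=2: 6804+10557+21·27·17=27000; k=3: 13248+0+21·23·17=21459 → min 16428 | W₂..W₅: k=2: 0+28458+12·27·39=41094; k=3: 7452+15249+12·23·39=33465; k=4: 12144+0+12·17·39=20100 → min 20100 | W₃..W₆: k=3: 0+13702+27·23·13=21775; k=4: 10557+8619+27·17·13=25143; k=5: 28458+0+27·39·13=42147 → min 21775.
Length 5: W₁..W₅: k=1: 0+20100+21·12·39=29928; k=2: 6804+28458+21·27·39=57375; k=3: 13248+15249+21·23·39=47334; k=4: 16428+0+21·17·39=30351 → min 29928 | W₂..W₆: k=2: 0+21775+12·27·13=25987; k=3: 7452+13702+12·23·13=24742; k=4: 12144+8619+12·17·13=23415; k=5: 20100+0+12·39·13=26184 → min 23415.
Length 6: W₁..W₆: k=1: 0+23415+21·12·13=26691; k=2: 6804+21775+21·27·13=35950; k=3: 13248+13702+21·23·13=33229; k=4: 16428+8619+21·17·13=29688; k=5: 29928+0+21·39·13=40575 → min 26691.
Optimal order: (W₁ (((W₂ W₃) W₄) (W₅ W₆))) with cost 26691.

26691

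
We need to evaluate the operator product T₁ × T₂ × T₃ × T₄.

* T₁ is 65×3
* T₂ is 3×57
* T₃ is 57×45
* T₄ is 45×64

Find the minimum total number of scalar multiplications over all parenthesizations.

Adjacent pairs: T₁T₂ = 65·3·57 = 11115; T₂T₃ = 3·57·45 = 7695; T₃T₄ = 57·45·64 = 164160.
Length 3: T₁..T₃: k=1: 0+7695+65·3·45=16470; k=2: 11115+0+65·57·45=177840 → min 16470 | T₂..T₄: k=2: 0+164160+3·57·64=175104; k=3: 7695+0+3·45·64=16335 → min 16335.
Length 4: T₁..T₄: k=1: 0+16335+65·3·64=28815; k=2: 11115+164160+65·57·64=412395; k=3: 16470+0+65·45·64=203670 → min 28815.
Optimal order: (T₁ × ((T₂ × T₃) × T₄)) with cost 28815.

28815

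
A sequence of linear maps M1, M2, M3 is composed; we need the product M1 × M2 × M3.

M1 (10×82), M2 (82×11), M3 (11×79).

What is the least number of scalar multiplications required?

17710

Order (M1 × (M2 × M3)): (M2 × M3): 82×11 by 11×79 → 82×79, cost 82·11·79 = 71258; (M1 × (M2 × M3)): 10×82 by 82×79 → 10×79, cost 10·82·79 = 64780; cumulative 136038. Total 136038.
Order ((M1 × M2) × M3): (M1 × M2): 10×82 by 82×11 → 10×11, cost 10·82·11 = 9020; ((M1 × M2) × M3): 10×11 by 11×79 → 10×79, cost 10·11·79 = 8690; cumulative 17710. Total 17710.
Minimum: 17710.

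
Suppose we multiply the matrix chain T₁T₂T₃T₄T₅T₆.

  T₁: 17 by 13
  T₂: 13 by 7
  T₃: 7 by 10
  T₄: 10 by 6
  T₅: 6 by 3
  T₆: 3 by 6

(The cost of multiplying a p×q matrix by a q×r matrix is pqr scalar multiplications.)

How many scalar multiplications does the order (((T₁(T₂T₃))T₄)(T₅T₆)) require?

4860

(T₂T₃): 13×7 by 7×10 → 13×10, cost 13·7·10 = 910
(T₁(T₂T₃)): 17×13 by 13×10 → 17×10, cost 17·13·10 = 2210; cumulative 3120
((T₁(T₂T₃))T₄): 17×10 by 10×6 → 17×6, cost 17·10·6 = 1020; cumulative 4140
(T₅T₆): 6×3 by 3×6 → 6×6, cost 6·3·6 = 108
(((T₁(T₂T₃))T₄)(T₅T₆)): 17×6 by 6×6 → 17×6, cost 17·6·6 = 612; cumulative 4860
Total: 4860 scalar multiplications.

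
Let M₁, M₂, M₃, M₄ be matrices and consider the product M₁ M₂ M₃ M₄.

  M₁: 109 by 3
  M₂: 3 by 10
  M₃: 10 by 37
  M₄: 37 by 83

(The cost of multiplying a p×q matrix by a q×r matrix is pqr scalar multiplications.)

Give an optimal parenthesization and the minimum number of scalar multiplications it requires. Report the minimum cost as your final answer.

Adjacent pairs: M₁M₂ = 109·3·10 = 3270; M₂M₃ = 3·10·37 = 1110; M₃M₄ = 10·37·83 = 30710.
Length 3: M₁..M₃: k=1: 0+1110+109·3·37=13209; k=2: 3270+0+109·10·37=43600 → min 13209 | M₂..M₄: k=2: 0+30710+3·10·83=33200; k=3: 1110+0+3·37·83=10323 → min 10323.
Length 4: M₁..M₄: k=1: 0+10323+109·3·83=37464; k=2: 3270+30710+109·10·83=124450; k=3: 13209+0+109·37·83=347948 → min 37464.
Optimal parenthesization: (M₁ ((M₂ M₃) M₄)) with cost 37464.

37464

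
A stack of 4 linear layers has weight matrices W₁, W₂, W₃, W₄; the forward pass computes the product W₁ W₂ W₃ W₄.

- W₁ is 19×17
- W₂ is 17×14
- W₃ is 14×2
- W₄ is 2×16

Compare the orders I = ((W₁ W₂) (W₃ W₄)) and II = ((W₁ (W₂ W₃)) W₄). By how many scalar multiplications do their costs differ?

7496

Order I = ((W₁ W₂) (W₃ W₄)): (W₁ W₂): 19×17 by 17×14 → 19×14, cost 19·17·14 = 4522; (W₃ W₄): 14×2 by 2×16 → 14×16, cost 14·2·16 = 448; ((W₁ W₂) (W₃ W₄)): 19×14 by 14×16 → 19×16, cost 19·14·16 = 4256; cumulative 9226. Total 9226.
Order II = ((W₁ (W₂ W₃)) W₄): (W₂ W₃): 17×14 by 14×2 → 17×2, cost 17·14·2 = 476; (W₁ (W₂ W₃)): 19×17 by 17×2 → 19×2, cost 19·17·2 = 646; cumulative 1122; ((W₁ (W₂ W₃)) W₄): 19×2 by 2×16 → 19×16, cost 19·2·16 = 608; cumulative 1730. Total 1730.
Difference: |9226 − 1730| = 7496.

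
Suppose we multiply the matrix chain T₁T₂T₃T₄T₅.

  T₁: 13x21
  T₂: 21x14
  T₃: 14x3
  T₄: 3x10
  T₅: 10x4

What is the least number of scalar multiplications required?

Adjacent pairs: T₁T₂ = 13·21·14 = 3822; T₂T₃ = 21·14·3 = 882; T₃T₄ = 14·3·10 = 420; T₄T₅ = 3·10·4 = 120.
Length 3: T₁..T₃: k=1: 0+882+13·21·3=1701; k=2: 3822+0+13·14·3=4368 → min 1701 | T₂..T₄: k=2: 0+420+21·14·10=3360; k=3: 882+0+21·3·10=1512 → min 1512 | T₃..T₅: k=3: 0+120+14·3·4=288; k=4: 420+0+14·10·4=980 → min 288.
Length 4: T₁..T₄: k=1: 0+1512+13·21·10=4242; k=2: 3822+420+13·14·10=6062; k=3: 1701+0+13·3·10=2091 → min 2091 | T₂..T₅: k=2: 0+288+21·14·4=1464; k=3: 882+120+21·3·4=1254; k=4: 1512+0+21·10·4=2352 → min 1254.
Length 5: T₁..T₅: k=1: 0+1254+13·21·4=2346; k=2: 3822+288+13·14·4=4838; k=3: 1701+120+13·3·4=1977; k=4: 2091+0+13·10·4=2611 → min 1977.
Optimal order: ((T₁(T₂T₃))(T₄T₅)) with cost 1977.

1977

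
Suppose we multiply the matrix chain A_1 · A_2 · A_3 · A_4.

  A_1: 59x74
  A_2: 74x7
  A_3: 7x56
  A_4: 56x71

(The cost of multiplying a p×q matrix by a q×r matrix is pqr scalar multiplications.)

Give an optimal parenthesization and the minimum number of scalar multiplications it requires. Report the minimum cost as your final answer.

Adjacent pairs: A_1A_2 = 59·74·7 = 30562; A_2A_3 = 74·7·56 = 29008; A_3A_4 = 7·56·71 = 27832.
Length 3: A_1..A_3: k=1: 0+29008+59·74·56=273504; k=2: 30562+0+59·7·56=53690 → min 53690 | A_2..A_4: k=2: 0+27832+74·7·71=64610; k=3: 29008+0+74·56·71=323232 → min 64610.
Length 4: A_1..A_4: k=1: 0+64610+59·74·71=374596; k=2: 30562+27832+59·7·71=87717; k=3: 53690+0+59·56·71=288274 → min 87717.
Optimal parenthesization: ((A_1 · A_2) · (A_3 · A_4)) with cost 87717.

87717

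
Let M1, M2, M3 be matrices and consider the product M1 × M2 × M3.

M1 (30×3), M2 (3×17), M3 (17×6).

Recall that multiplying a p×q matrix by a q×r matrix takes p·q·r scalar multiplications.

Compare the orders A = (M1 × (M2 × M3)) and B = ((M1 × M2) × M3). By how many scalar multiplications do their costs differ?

3744

Order A = (M1 × (M2 × M3)): (M2 × M3): 3×17 by 17×6 → 3×6, cost 3·17·6 = 306; (M1 × (M2 × M3)): 30×3 by 3×6 → 30×6, cost 30·3·6 = 540; cumulative 846. Total 846.
Order B = ((M1 × M2) × M3): (M1 × M2): 30×3 by 3×17 → 30×17, cost 30·3·17 = 1530; ((M1 × M2) × M3): 30×17 by 17×6 → 30×6, cost 30·17·6 = 3060; cumulative 4590. Total 4590.
Difference: |846 − 4590| = 3744.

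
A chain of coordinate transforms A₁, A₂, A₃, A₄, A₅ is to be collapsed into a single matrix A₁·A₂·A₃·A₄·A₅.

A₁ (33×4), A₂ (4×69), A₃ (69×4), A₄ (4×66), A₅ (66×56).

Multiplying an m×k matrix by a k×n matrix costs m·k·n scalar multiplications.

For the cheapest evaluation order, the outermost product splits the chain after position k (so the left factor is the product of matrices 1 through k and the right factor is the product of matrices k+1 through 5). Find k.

Adjacent pairs: A₁A₂ = 33·4·69 = 9108; A₂A₃ = 4·69·4 = 1104; A₃A₄ = 69·4·66 = 18216; A₄A₅ = 4·66·56 = 14784.
Length 3: A₁..A₃: k=1: 0+1104+33·4·4=1632; k=2: 9108+0+33·69·4=18216 → min 1632 | A₂..A₄: k=2: 0+18216+4·69·66=36432; k=3: 1104+0+4·4·66=2160 → min 2160 | A₃..A₅: k=3: 0+14784+69·4·56=30240; k=4: 18216+0+69·66·56=273240 → min 30240.
Length 4: A₁..A₄: k=1: 0+2160+33·4·66=10872; k=2: 9108+18216+33·69·66=177606; k=3: 1632+0+33·4·66=10344 → min 10344 | A₂..A₅: k=2: 0+30240+4·69·56=45696; k=3: 1104+14784+4·4·56=16784; k=4: 2160+0+4·66·56=16944 → min 16784.
Top-level splits: k=1: (A₁..A₁)·(A₂..A₅) → 0+16784+33·4·56 = 24176; k=2: (A₁..A₂)·(A₃..A₅) → 9108+30240+33·69·56 = 166860; k=3: (A₁..A₃)·(A₄..A₅) → 1632+14784+33·4·56 = 23808; k=4: (A₁..A₄)·(A₅..A₅) → 10344+0+33·66·56 = 132312.
Best split is after A₃, i.e. k = 3.

3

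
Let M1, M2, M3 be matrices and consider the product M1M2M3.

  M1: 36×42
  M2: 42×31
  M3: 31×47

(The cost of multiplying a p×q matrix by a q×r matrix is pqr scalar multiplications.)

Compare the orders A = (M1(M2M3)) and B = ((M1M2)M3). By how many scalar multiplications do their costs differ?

32934

Order A = (M1(M2M3)): (M2M3): 42×31 by 31×47 → 42×47, cost 42·31·47 = 61194; (M1(M2M3)): 36×42 by 42×47 → 36×47, cost 36·42·47 = 71064; cumulative 132258. Total 132258.
Order B = ((M1M2)M3): (M1M2): 36×42 by 42×31 → 36×31, cost 36·42·31 = 46872; ((M1M2)M3): 36×31 by 31×47 → 36×47, cost 36·31·47 = 52452; cumulative 99324. Total 99324.
Difference: |132258 − 99324| = 32934.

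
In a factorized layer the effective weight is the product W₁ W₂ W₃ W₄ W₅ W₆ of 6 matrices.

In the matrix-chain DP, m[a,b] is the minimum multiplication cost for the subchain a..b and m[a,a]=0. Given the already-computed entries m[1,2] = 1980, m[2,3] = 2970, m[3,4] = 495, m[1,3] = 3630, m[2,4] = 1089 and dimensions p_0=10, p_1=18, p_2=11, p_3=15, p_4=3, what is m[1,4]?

m[1,4] = min over k∈[1,3] of m[1,k]+m[k+1,4]+p_{0}·p_k·p_{4}.
k=1: 0 + 1089 + 10·18·3 = 1629; k=2: 1980 + 495 + 10·11·3 = 2805; k=3: 3630 + 0 + 10·15·3 = 4080.
Minimum: 1629 at k=1.

1629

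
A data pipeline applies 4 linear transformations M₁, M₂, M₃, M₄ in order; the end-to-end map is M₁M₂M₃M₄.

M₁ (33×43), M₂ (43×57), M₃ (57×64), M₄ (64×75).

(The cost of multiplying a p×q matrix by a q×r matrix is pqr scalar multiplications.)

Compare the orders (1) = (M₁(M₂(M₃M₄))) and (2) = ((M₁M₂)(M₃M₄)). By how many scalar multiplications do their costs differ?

68292

Order (1) = (M₁(M₂(M₃M₄))): (M₃M₄): 57×64 by 64×75 → 57×75, cost 57·64·75 = 273600; (M₂(M₃M₄)): 43×57 by 57×75 → 43×75, cost 43·57·75 = 183825; cumulative 457425; (M₁(M₂(M₃M₄))): 33×43 by 43×75 → 33×75, cost 33·43·75 = 106425; cumulative 563850. Total 563850.
Order (2) = ((M₁M₂)(M₃M₄)): (M₁M₂): 33×43 by 43×57 → 33×57, cost 33·43·57 = 80883; (M₃M₄): 57×64 by 64×75 → 57×75, cost 57·64·75 = 273600; ((M₁M₂)(M₃M₄)): 33×57 by 57×75 → 33×75, cost 33·57·75 = 141075; cumulative 495558. Total 495558.
Difference: |563850 − 495558| = 68292.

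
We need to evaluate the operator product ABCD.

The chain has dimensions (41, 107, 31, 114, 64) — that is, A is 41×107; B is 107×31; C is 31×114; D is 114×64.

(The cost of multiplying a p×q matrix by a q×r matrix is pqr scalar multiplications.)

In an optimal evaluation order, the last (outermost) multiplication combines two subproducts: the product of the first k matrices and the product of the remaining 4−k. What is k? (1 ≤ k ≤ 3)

Adjacent pairs: AB = 41·107·31 = 135997; BC = 107·31·114 = 378138; CD = 31·114·64 = 226176.
Length 3: A..C: k=1: 0+378138+41·107·114=878256; k=2: 135997+0+41·31·114=280891 → min 280891 | B..D: k=2: 0+226176+107·31·64=438464; k=3: 378138+0+107·114·64=1158810 → min 438464.
Top-level splits: k=1: (A..A)·(B..D) → 0+438464+41·107·64 = 719232; k=2: (A..B)·(C..D) → 135997+226176+41·31·64 = 443517; k=3: (A..C)·(D..D) → 280891+0+41·114·64 = 580027.
Best split is after B, i.e. k = 2.

2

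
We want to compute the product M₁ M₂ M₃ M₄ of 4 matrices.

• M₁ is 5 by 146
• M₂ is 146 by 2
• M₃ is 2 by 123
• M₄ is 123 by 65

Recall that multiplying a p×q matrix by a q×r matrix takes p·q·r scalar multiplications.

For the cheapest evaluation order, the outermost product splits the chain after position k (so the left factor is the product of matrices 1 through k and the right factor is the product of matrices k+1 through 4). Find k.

2

Adjacent pairs: M₁M₂ = 5·146·2 = 1460; M₂M₃ = 146·2·123 = 35916; M₃M₄ = 2·123·65 = 15990.
Length 3: M₁..M₃: k=1: 0+35916+5·146·123=125706; k=2: 1460+0+5·2·123=2690 → min 2690 | M₂..M₄: k=2: 0+15990+146·2·65=34970; k=3: 35916+0+146·123·65=1203186 → min 34970.
Top-level splits: k=1: (M₁..M₁)·(M₂..M₄) → 0+34970+5·146·65 = 82420; k=2: (M₁..M₂)·(M₃..M₄) → 1460+15990+5·2·65 = 18100; k=3: (M₁..M₃)·(M₄..M₄) → 2690+0+5·123·65 = 42665.
Best split is after M₂, i.e. k = 2.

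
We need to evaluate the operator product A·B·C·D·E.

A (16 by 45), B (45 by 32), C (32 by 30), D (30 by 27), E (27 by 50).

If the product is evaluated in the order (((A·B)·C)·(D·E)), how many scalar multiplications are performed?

(A·B): 16×45 by 45×32 → 16×32, cost 16·45·32 = 23040
((A·B)·C): 16×32 by 32×30 → 16×30, cost 16·32·30 = 15360; cumulative 38400
(D·E): 30×27 by 27×50 → 30×50, cost 30·27·50 = 40500
(((A·B)·C)·(D·E)): 16×30 by 30×50 → 16×50, cost 16·30·50 = 24000; cumulative 102900
Total: 102900 scalar multiplications.

102900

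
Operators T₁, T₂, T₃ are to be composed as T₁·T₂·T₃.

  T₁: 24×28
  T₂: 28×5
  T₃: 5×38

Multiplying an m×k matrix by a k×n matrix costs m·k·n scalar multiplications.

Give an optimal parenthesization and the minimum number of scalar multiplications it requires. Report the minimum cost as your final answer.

7920

(T₁·(T₂·T₃)): cost 30856.
((T₁·T₂)·T₃): cost 7920.
Optimal: ((T₁·T₂)·T₃) with cost 7920.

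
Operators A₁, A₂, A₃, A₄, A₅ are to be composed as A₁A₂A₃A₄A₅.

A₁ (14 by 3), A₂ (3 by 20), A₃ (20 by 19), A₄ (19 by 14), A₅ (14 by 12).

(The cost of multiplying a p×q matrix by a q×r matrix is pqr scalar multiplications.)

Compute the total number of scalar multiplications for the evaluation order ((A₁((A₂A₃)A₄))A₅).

(A₂A₃): 3×20 by 20×19 → 3×19, cost 3·20·19 = 1140
((A₂A₃)A₄): 3×19 by 19×14 → 3×14, cost 3·19·14 = 798; cumulative 1938
(A₁((A₂A₃)A₄)): 14×3 by 3×14 → 14×14, cost 14·3·14 = 588; cumulative 2526
((A₁((A₂A₃)A₄))A₅): 14×14 by 14×12 → 14×12, cost 14·14·12 = 2352; cumulative 4878
Total: 4878 scalar multiplications.

4878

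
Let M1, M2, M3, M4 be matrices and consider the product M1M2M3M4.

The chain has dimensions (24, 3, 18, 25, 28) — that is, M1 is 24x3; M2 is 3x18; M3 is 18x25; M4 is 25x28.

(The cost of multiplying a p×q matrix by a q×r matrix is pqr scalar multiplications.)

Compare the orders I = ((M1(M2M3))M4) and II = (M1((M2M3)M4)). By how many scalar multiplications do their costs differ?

Order I = ((M1(M2M3))M4): (M2M3): 3×18 by 18×25 → 3×25, cost 3·18·25 = 1350; (M1(M2M3)): 24×3 by 3×25 → 24×25, cost 24·3·25 = 1800; cumulative 3150; ((M1(M2M3))M4): 24×25 by 25×28 → 24×28, cost 24·25·28 = 16800; cumulative 19950. Total 19950.
Order II = (M1((M2M3)M4)): (M2M3): 3×18 by 18×25 → 3×25, cost 3·18·25 = 1350; ((M2M3)M4): 3×25 by 25×28 → 3×28, cost 3·25·28 = 2100; cumulative 3450; (M1((M2M3)M4)): 24×3 by 3×28 → 24×28, cost 24·3·28 = 2016; cumulative 5466. Total 5466.
Difference: |19950 − 5466| = 14484.

14484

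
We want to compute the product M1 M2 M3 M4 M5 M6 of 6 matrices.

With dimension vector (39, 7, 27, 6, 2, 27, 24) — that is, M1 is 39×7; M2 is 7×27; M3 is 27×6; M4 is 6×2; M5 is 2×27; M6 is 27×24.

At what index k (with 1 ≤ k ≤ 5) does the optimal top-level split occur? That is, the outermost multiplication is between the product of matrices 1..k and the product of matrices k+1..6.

4

Adjacent pairs: M1M2 = 39·7·27 = 7371; M2M3 = 7·27·6 = 1134; M3M4 = 27·6·2 = 324; M4M5 = 6·2·27 = 324; M5M6 = 2·27·24 = 1296.
Length 3: M1..M3: k=1: 0+1134+39·7·6=2772; k=2: 7371+0+39·27·6=13689 → min 2772 | M2..M4: k=2: 0+324+7·27·2=702; k=3: 1134+0+7·6·2=1218 → min 702 | M3..M5: k=3: 0+324+27·6·27=4698; k=4: 324+0+27·2·27=1782 → min 1782 | M4..M6: k=4: 0+1296+6·2·24=1584; k=5: 324+0+6·27·24=4212 → min 1584.
Length 4: M1..M4: k=1: 0+702+39·7·2=1248; k=2: 7371+324+39·27·2=9801; k=3: 2772+0+39·6·2=3240 → min 1248 | M2..M5: k=2: 0+1782+7·27·27=6885; k=3: 1134+324+7·6·27=2592; k=4: 702+0+7·2·27=1080 → min 1080 | M3..M6: k=3: 0+1584+27·6·24=5472; k=4: 324+1296+27·2·24=2916; k=5: 1782+0+27·27·24=19278 → min 2916.
Length 5: M1..M5: k=1: 0+1080+39·7·27=8451; k=2: 7371+1782+39·27·27=37584; k=3: 2772+324+39·6·27=9414; k=4: 1248+0+39·2·27=3354 → min 3354 | M2..M6: k=2: 0+2916+7·27·24=7452; k=3: 1134+1584+7·6·24=3726; k=4: 702+1296+7·2·24=2334; k=5: 1080+0+7·27·24=5616 → min 2334.
Top-level splits: k=1: (M1..M1)·(M2..M6) → 0+2334+39·7·24 = 8886; k=2: (M1..M2)·(M3..M6) → 7371+2916+39·27·24 = 35559; k=3: (M1..M3)·(M4..M6) → 2772+1584+39·6·24 = 9972; k=4: (M1..M4)·(M5..M6) → 1248+1296+39·2·24 = 4416; k=5: (M1..M5)·(M6..M6) → 3354+0+39·27·24 = 28626.
Best split is after M4, i.e. k = 4.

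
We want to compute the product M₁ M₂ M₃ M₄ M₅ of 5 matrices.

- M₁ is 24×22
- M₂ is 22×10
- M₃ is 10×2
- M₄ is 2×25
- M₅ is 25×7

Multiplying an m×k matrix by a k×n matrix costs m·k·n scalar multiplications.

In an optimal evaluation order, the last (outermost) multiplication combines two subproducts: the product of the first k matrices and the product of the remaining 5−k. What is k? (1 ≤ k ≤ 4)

Adjacent pairs: M₁M₂ = 24·22·10 = 5280; M₂M₃ = 22·10·2 = 440; M₃M₄ = 10·2·25 = 500; M₄M₅ = 2·25·7 = 350.
Length 3: M₁..M₃: k=1: 0+440+24·22·2=1496; k=2: 5280+0+24·10·2=5760 → min 1496 | M₂..M₄: k=2: 0+500+22·10·25=6000; k=3: 440+0+22·2·25=1540 → min 1540 | M₃..M₅: k=3: 0+350+10·2·7=490; k=4: 500+0+10·25·7=2250 → min 490.
Length 4: M₁..M₄: k=1: 0+1540+24·22·25=14740; k=2: 5280+500+24·10·25=11780; k=3: 1496+0+24·2·25=2696 → min 2696 | M₂..M₅: k=2: 0+490+22·10·7=2030; k=3: 440+350+22·2·7=1098; k=4: 1540+0+22·25·7=5390 → min 1098.
Top-level splits: k=1: (M₁..M₁)·(M₂..M₅) → 0+1098+24·22·7 = 4794; k=2: (M₁..M₂)·(M₃..M₅) → 5280+490+24·10·7 = 7450; k=3: (M₁..M₃)·(M₄..M₅) → 1496+350+24·2·7 = 2182; k=4: (M₁..M₄)·(M₅..M₅) → 2696+0+24·25·7 = 6896.
Best split is after M₃, i.e. k = 3.

3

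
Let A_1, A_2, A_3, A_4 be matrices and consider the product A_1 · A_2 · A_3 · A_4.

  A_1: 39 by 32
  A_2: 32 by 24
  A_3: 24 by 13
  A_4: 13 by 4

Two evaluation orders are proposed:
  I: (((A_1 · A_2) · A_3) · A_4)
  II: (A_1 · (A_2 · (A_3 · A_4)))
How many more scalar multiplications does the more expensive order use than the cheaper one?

34836

Order I = (((A_1 · A_2) · A_3) · A_4): (A_1 · A_2): 39×32 by 32×24 → 39×24, cost 39·32·24 = 29952; ((A_1 · A_2) · A_3): 39×24 by 24×13 → 39×13, cost 39·24·13 = 12168; cumulative 42120; (((A_1 · A_2) · A_3) · A_4): 39×13 by 13×4 → 39×4, cost 39·13·4 = 2028; cumulative 44148. Total 44148.
Order II = (A_1 · (A_2 · (A_3 · A_4))): (A_3 · A_4): 24×13 by 13×4 → 24×4, cost 24·13·4 = 1248; (A_2 · (A_3 · A_4)): 32×24 by 24×4 → 32×4, cost 32·24·4 = 3072; cumulative 4320; (A_1 · (A_2 · (A_3 · A_4))): 39×32 by 32×4 → 39×4, cost 39·32·4 = 4992; cumulative 9312. Total 9312.
Difference: |44148 − 9312| = 34836.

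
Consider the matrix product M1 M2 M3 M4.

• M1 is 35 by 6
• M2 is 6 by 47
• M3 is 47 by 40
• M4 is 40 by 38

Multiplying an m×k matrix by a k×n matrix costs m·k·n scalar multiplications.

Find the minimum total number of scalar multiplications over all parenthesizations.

28380

Adjacent pairs: M1M2 = 35·6·47 = 9870; M2M3 = 6·47·40 = 11280; M3M4 = 47·40·38 = 71440.
Length 3: M1..M3: k=1: 0+11280+35·6·40=19680; k=2: 9870+0+35·47·40=75670 → min 19680 | M2..M4: k=2: 0+71440+6·47·38=82156; k=3: 11280+0+6·40·38=20400 → min 20400.
Length 4: M1..M4: k=1: 0+20400+35·6·38=28380; k=2: 9870+71440+35·47·38=143820; k=3: 19680+0+35·40·38=72880 → min 28380.
Optimal order: (M1 ((M2 M3) M4)) with cost 28380.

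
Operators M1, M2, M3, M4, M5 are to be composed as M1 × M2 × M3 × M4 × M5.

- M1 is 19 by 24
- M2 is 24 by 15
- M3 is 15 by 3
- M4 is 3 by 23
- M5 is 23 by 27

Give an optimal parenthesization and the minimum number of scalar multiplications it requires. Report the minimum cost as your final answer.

5850

Adjacent pairs: M1M2 = 19·24·15 = 6840; M2M3 = 24·15·3 = 1080; M3M4 = 15·3·23 = 1035; M4M5 = 3·23·27 = 1863.
Length 3: M1..M3: k=1: 0+1080+19·24·3=2448; k=2: 6840+0+19·15·3=7695 → min 2448 | M2..M4: k=2: 0+1035+24·15·23=9315; k=3: 1080+0+24·3·23=2736 → min 2736 | M3..M5: k=3: 0+1863+15·3·27=3078; k=4: 1035+0+15·23·27=10350 → min 3078.
Length 4: M1..M4: k=1: 0+2736+19·24·23=13224; k=2: 6840+1035+19·15·23=14430; k=3: 2448+0+19·3·23=3759 → min 3759 | M2..M5: k=2: 0+3078+24·15·27=12798; k=3: 1080+1863+24·3·27=4887; k=4: 2736+0+24·23·27=17640 → min 4887.
Length 5: M1..M5: k=1: 0+4887+19·24·27=17199; k=2: 6840+3078+19·15·27=17613; k=3: 2448+1863+19·3·27=5850; k=4: 3759+0+19·23·27=15558 → min 5850.
Optimal parenthesization: ((M1 × (M2 × M3)) × (M4 × M5)) with cost 5850.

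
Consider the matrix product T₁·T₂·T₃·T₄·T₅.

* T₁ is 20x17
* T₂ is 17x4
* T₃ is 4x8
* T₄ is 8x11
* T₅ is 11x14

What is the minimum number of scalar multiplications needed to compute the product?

3448

Adjacent pairs: T₁T₂ = 20·17·4 = 1360; T₂T₃ = 17·4·8 = 544; T₃T₄ = 4·8·11 = 352; T₄T₅ = 8·11·14 = 1232.
Length 3: T₁..T₃: k=1: 0+544+20·17·8=3264; k=2: 1360+0+20·4·8=2000 → min 2000 | T₂..T₄: k=2: 0+352+17·4·11=1100; k=3: 544+0+17·8·11=2040 → min 1100 | T₃..T₅: k=3: 0+1232+4·8·14=1680; k=4: 352+0+4·11·14=968 → min 968.
Length 4: T₁..T₄: k=1: 0+1100+20·17·11=4840; k=2: 1360+352+20·4·11=2592; k=3: 2000+0+20·8·11=3760 → min 2592 | T₂..T₅: k=2: 0+968+17·4·14=1920; k=3: 544+1232+17·8·14=3680; k=4: 1100+0+17·11·14=3718 → min 1920.
Length 5: T₁..T₅: k=1: 0+1920+20·17·14=6680; k=2: 1360+968+20·4·14=3448; k=3: 2000+1232+20·8·14=5472; k=4: 2592+0+20·11·14=5672 → min 3448.
Optimal order: ((T₁·T₂)·((T₃·T₄)·T₅)) with cost 3448.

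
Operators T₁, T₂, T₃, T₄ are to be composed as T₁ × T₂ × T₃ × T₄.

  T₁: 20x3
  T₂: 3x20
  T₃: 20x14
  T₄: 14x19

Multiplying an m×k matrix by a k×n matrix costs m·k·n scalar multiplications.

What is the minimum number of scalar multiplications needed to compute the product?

2778

Adjacent pairs: T₁T₂ = 20·3·20 = 1200; T₂T₃ = 3·20·14 = 840; T₃T₄ = 20·14·19 = 5320.
Length 3: T₁..T₃: k=1: 0+840+20·3·14=1680; k=2: 1200+0+20·20·14=6800 → min 1680 | T₂..T₄: k=2: 0+5320+3·20·19=6460; k=3: 840+0+3·14·19=1638 → min 1638.
Length 4: T₁..T₄: k=1: 0+1638+20·3·19=2778; k=2: 1200+5320+20·20·19=14120; k=3: 1680+0+20·14·19=7000 → min 2778.
Optimal order: (T₁ × ((T₂ × T₃) × T₄)) with cost 2778.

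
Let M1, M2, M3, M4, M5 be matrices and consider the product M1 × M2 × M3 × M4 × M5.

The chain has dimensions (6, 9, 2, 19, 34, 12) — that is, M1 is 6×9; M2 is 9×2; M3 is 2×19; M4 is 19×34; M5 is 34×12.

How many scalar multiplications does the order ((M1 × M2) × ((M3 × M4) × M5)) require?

(M1 × M2): 6×9 by 9×2 → 6×2, cost 6·9·2 = 108
(M3 × M4): 2×19 by 19×34 → 2×34, cost 2·19·34 = 1292
((M3 × M4) × M5): 2×34 by 34×12 → 2×12, cost 2·34·12 = 816; cumulative 2108
((M1 × M2) × ((M3 × M4) × M5)): 6×2 by 2×12 → 6×12, cost 6·2·12 = 144; cumulative 2360
Total: 2360 scalar multiplications.

2360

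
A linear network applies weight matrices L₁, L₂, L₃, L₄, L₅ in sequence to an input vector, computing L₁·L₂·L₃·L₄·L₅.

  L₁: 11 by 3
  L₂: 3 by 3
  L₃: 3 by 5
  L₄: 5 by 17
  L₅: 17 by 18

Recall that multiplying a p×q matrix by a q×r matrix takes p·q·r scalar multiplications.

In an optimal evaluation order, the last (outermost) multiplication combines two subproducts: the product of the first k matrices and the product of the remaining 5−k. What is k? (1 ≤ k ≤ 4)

1

Adjacent pairs: L₁L₂ = 11·3·3 = 99; L₂L₃ = 3·3·5 = 45; L₃L₄ = 3·5·17 = 255; L₄L₅ = 5·17·18 = 1530.
Length 3: L₁..L₃: k=1: 0+45+11·3·5=210; k=2: 99+0+11·3·5=264 → min 210 | L₂..L₄: k=2: 0+255+3·3·17=408; k=3: 45+0+3·5·17=300 → min 300 | L₃..L₅: k=3: 0+1530+3·5·18=1800; k=4: 255+0+3·17·18=1173 → min 1173.
Length 4: L₁..L₄: k=1: 0+300+11·3·17=861; k=2: 99+255+11·3·17=915; k=3: 210+0+11·5·17=1145 → min 861 | L₂..L₅: k=2: 0+1173+3·3·18=1335; k=3: 45+1530+3·5·18=1845; k=4: 300+0+3·17·18=1218 → min 1218.
Top-level splits: k=1: (L₁..L₁)·(L₂..L₅) → 0+1218+11·3·18 = 1812; k=2: (L₁..L₂)·(L₃..L₅) → 99+1173+11·3·18 = 1866; k=3: (L₁..L₃)·(L₄..L₅) → 210+1530+11·5·18 = 2730; k=4: (L₁..L₄)·(L₅..L₅) → 861+0+11·17·18 = 4227.
Best split is after L₁, i.e. k = 1.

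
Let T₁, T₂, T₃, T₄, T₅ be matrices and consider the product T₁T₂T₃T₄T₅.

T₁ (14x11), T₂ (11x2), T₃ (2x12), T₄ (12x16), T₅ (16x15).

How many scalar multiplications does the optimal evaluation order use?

1592

Adjacent pairs: T₁T₂ = 14·11·2 = 308; T₂T₃ = 11·2·12 = 264; T₃T₄ = 2·12·16 = 384; T₄T₅ = 12·16·15 = 2880.
Length 3: T₁..T₃: k=1: 0+264+14·11·12=2112; k=2: 308+0+14·2·12=644 → min 644 | T₂..T₄: k=2: 0+384+11·2·16=736; k=3: 264+0+11·12·16=2376 → min 736 | T₃..T₅: k=3: 0+2880+2·12·15=3240; k=4: 384+0+2·16·15=864 → min 864.
Length 4: T₁..T₄: k=1: 0+736+14·11·16=3200; k=2: 308+384+14·2·16=1140; k=3: 644+0+14·12·16=3332 → min 1140 | T₂..T₅: k=2: 0+864+11·2·15=1194; k=3: 264+2880+11·12·15=5124; k=4: 736+0+11·16·15=3376 → min 1194.
Length 5: T₁..T₅: k=1: 0+1194+14·11·15=3504; k=2: 308+864+14·2·15=1592; k=3: 644+2880+14·12·15=6044; k=4: 1140+0+14·16·15=4500 → min 1592.
Optimal order: ((T₁T₂)((T₃T₄)T₅)) with cost 1592.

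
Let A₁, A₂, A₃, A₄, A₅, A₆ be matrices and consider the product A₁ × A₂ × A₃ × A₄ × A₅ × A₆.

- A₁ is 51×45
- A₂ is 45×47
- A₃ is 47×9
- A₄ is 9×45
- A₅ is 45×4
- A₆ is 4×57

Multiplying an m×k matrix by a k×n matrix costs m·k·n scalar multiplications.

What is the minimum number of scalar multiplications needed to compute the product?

32580

Adjacent pairs: A₁A₂ = 51·45·47 = 107865; A₂A₃ = 45·47·9 = 19035; A₃A₄ = 47·9·45 = 19035; A₄A₅ = 9·45·4 = 1620; A₅A₆ = 45·4·57 = 10260.
Length 3: A₁..A₃: k=1: 0+19035+51·45·9=39690; k=2: 107865+0+51·47·9=129438 → min 39690 | A₂..A₄: k=2: 0+19035+45·47·45=114210; k=3: 19035+0+45·9·45=37260 → min 37260 | A₃..A₅: k=3: 0+1620+47·9·4=3312; k=4: 19035+0+47·45·4=27495 → min 3312 | A₄..A₆: k=4: 0+10260+9·45·57=33345; k=5: 1620+0+9·4·57=3672 → min 3672.
Length 4: A₁..A₄: k=1: 0+37260+51·45·45=140535; k=2: 107865+19035+51·47·45=234765; k=3: 39690+0+51·9·45=60345 → min 60345 | A₂..A₅: k=2: 0+3312+45·47·4=11772; k=3: 19035+1620+45·9·4=22275; k=4: 37260+0+45·45·4=45360 → min 11772 | A₃..A₆: k=3: 0+3672+47·9·57=27783; k=4: 19035+10260+47·45·57=149850; k=5: 3312+0+47·4·57=14028 → min 14028.
Length 5: A₁..A₅: k=1: 0+11772+51·45·4=20952; k=2: 107865+3312+51·47·4=120765; k=3: 39690+1620+51·9·4=43146; k=4: 60345+0+51·45·4=69525 → min 20952 | A₂..A₆: k=2: 0+14028+45·47·57=134583; k=3: 19035+3672+45·9·57=45792; k=4: 37260+10260+45·45·57=162945; k=5: 11772+0+45·4·57=22032 → min 22032.
Length 6: A₁..A₆: k=1: 0+22032+51·45·57=152847; k=2: 107865+14028+51·47·57=258522; k=3: 39690+3672+51·9·57=69525; k=4: 60345+10260+51·45·57=201420; k=5: 20952+0+51·4·57=32580 → min 32580.
Optimal order: ((A₁ × (A₂ × (A₃ × (A₄ × A₅)))) × A₆) with cost 32580.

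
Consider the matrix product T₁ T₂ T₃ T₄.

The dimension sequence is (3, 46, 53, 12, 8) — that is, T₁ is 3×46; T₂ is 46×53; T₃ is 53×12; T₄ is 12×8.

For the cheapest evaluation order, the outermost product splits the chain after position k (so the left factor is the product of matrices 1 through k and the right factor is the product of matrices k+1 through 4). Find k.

3

Adjacent pairs: T₁T₂ = 3·46·53 = 7314; T₂T₃ = 46·53·12 = 29256; T₃T₄ = 53·12·8 = 5088.
Length 3: T₁..T₃: k=1: 0+29256+3·46·12=30912; k=2: 7314+0+3·53·12=9222 → min 9222 | T₂..T₄: k=2: 0+5088+46·53·8=24592; k=3: 29256+0+46·12·8=33672 → min 24592.
Top-level splits: k=1: (T₁..T₁)·(T₂..T₄) → 0+24592+3·46·8 = 25696; k=2: (T₁..T₂)·(T₃..T₄) → 7314+5088+3·53·8 = 13674; k=3: (T₁..T₃)·(T₄..T₄) → 9222+0+3·12·8 = 9510.
Best split is after T₃, i.e. k = 3.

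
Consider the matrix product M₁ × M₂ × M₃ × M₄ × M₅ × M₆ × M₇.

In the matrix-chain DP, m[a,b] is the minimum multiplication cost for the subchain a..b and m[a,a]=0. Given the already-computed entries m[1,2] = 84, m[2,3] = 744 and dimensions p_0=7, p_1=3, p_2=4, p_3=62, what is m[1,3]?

1820

m[1,3] = min over k∈[1,2] of m[1,k]+m[k+1,3]+p_{0}·p_k·p_{3}.
k=1: 0 + 744 + 7·3·62 = 2046; k=2: 84 + 0 + 7·4·62 = 1820.
Minimum: 1820 at k=2.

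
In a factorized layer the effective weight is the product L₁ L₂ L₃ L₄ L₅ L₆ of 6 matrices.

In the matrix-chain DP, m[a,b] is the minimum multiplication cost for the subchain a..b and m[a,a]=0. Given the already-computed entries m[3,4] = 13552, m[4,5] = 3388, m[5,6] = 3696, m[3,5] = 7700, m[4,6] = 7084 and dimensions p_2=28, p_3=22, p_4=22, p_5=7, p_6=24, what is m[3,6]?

12404

m[3,6] = min over k∈[3,5] of m[3,k]+m[k+1,6]+p_{2}·p_k·p_{6}.
k=3: 0 + 7084 + 28·22·24 = 21868; k=4: 13552 + 3696 + 28·22·24 = 32032; k=5: 7700 + 0 + 28·7·24 = 12404.
Minimum: 12404 at k=5.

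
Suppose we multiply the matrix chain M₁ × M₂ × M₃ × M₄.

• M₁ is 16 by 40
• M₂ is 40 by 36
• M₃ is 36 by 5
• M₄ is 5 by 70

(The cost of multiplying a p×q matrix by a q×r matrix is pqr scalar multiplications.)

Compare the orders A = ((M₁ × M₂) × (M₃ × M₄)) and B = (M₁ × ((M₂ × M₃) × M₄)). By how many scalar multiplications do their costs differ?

Order A = ((M₁ × M₂) × (M₃ × M₄)): (M₁ × M₂): 16×40 by 40×36 → 16×36, cost 16·40·36 = 23040; (M₃ × M₄): 36×5 by 5×70 → 36×70, cost 36·5·70 = 12600; ((M₁ × M₂) × (M₃ × M₄)): 16×36 by 36×70 → 16×70, cost 16·36·70 = 40320; cumulative 75960. Total 75960.
Order B = (M₁ × ((M₂ × M₃) × M₄)): (M₂ × M₃): 40×36 by 36×5 → 40×5, cost 40·36·5 = 7200; ((M₂ × M₃) × M₄): 40×5 by 5×70 → 40×70, cost 40·5·70 = 14000; cumulative 21200; (M₁ × ((M₂ × M₃) × M₄)): 16×40 by 40×70 → 16×70, cost 16·40·70 = 44800; cumulative 66000. Total 66000.
Difference: |75960 − 66000| = 9960.

9960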